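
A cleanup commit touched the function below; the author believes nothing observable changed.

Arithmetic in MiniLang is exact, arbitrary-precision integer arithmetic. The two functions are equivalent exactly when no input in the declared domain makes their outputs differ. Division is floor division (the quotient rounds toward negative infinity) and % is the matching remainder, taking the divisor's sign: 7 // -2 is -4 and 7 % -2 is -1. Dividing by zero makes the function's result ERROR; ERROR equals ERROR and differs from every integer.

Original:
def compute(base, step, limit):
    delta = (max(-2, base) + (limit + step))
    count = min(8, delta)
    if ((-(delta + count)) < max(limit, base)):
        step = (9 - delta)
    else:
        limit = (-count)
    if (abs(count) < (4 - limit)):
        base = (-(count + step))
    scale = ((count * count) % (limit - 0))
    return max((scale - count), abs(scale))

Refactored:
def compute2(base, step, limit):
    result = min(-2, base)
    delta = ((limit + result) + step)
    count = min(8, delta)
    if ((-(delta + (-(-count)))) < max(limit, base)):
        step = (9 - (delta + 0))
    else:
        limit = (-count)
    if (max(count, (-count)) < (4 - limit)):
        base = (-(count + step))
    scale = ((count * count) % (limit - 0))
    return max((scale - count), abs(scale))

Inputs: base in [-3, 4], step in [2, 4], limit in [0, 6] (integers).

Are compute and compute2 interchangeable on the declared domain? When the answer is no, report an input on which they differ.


There is a counterexample at base=-3, step=2, limit=0: ERROR on one side, 1 on the other.
compute: delta becomes 0; next count becomes 0; next ((-(delta + count)) < max(limit, base)) evaluates to false; next limit becomes 0; next (abs(count) < (4 - limit)) evaluates to true; next base becomes -2; next hits division by zero so the output is ERROR
compute2: result becomes -3; next delta becomes -1; next count becomes -1; next ((-(delta + (-(-count)))) < max(limit, base)) evaluates to false; next limit becomes 1; next (max(count, (-count)) < (4 - limit)) evaluates to true; next base becomes -1; next scale becomes 0; next final value 1
verdict: not equivalent; witness: base=-3, step=2, limit=0


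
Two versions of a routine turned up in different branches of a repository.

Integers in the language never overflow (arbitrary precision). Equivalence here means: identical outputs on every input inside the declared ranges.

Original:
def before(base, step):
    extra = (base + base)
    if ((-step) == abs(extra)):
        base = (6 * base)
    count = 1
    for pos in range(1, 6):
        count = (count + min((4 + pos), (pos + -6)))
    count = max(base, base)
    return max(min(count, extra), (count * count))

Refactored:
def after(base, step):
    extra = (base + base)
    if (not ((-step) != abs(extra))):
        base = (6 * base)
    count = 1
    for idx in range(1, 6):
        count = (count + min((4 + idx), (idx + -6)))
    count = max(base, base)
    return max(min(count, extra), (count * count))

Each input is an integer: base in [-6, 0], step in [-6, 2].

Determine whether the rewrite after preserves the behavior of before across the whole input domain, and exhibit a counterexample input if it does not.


Comparing the listings, the differences include: local variable names differ; and boolean connective usage differs; and comparison usage differs.
As a probe, take base=-4, step=1: before runs extra=-8, then ((-step) == abs(extra)) is false, then count=1, then (pos=1), then count=-4, then (pos=2), then count=-8, then (pos=3), then count=-11, then (pos=4), then count=-13, then (pos=5), then count=-14, then count=-4, then returns 16; after runs extra=-8, then (not ((-step) != abs(extra))) is false, then count=1, then (idx=1), then count=-4, then (idx=2), then count=-8, then (idx=3), then count=-11, then (idx=4), then count=-13, then (idx=5), then count=-14, then count=-4, then returns 16; both end at 16.
An exhaustive pass over the 63 declared inputs shows identical outputs.
verdict: equivalent


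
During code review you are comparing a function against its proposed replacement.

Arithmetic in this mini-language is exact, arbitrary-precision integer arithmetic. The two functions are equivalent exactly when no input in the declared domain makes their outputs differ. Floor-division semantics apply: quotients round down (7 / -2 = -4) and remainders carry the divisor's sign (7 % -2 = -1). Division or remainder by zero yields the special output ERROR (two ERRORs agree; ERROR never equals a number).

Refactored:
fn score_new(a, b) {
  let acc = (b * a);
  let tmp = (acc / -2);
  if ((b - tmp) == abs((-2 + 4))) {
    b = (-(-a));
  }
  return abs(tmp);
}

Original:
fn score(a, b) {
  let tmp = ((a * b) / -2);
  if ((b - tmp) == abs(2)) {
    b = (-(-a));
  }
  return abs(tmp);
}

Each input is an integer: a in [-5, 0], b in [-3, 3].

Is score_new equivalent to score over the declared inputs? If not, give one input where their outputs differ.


Behavior is preserved: although local variable names differ, plus constant usage differs, plus arithmetic usage differs, plus statement counts differ, the outputs never diverge.
Tracing a=-3, b=0: score: tmp=0, then ((b - tmp) == abs(2)) is false, then returns 0 | score_new: acc=0, then tmp=0, then ((b - tmp) == abs((-2 + 4))) is false, then returns 0 — matching result 0.
Checked all 42 inputs in the declared domain: the outputs agree on every one.
verdict: equivalent


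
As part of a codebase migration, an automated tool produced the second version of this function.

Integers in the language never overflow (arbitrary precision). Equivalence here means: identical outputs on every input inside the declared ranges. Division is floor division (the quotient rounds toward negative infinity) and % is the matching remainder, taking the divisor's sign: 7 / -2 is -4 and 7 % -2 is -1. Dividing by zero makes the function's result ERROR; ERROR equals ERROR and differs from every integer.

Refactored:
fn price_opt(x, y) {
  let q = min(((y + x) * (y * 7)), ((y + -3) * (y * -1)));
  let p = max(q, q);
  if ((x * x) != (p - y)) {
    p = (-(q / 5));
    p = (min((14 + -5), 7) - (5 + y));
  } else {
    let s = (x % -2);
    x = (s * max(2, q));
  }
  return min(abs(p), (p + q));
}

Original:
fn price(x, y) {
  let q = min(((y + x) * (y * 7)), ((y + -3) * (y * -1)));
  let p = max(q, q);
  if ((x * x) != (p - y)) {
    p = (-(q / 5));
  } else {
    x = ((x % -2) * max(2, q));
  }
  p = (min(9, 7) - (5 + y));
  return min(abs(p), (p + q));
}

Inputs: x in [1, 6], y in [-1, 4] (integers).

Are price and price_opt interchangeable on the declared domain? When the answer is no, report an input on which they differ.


Consider the input x=1, y=1.
price: q := 2 | p := 2 | ((x * x) != (p - y)): false | x := -2 | p := 1 | result 1
price_opt: q := 2 | p := 2 | ((x * x) != (p - y)): false | s := -1 | x := -2 | result 2
1 and 2 differ, so these are not the same function on this domain.
verdict: not equivalent; witness: x=1, y=1


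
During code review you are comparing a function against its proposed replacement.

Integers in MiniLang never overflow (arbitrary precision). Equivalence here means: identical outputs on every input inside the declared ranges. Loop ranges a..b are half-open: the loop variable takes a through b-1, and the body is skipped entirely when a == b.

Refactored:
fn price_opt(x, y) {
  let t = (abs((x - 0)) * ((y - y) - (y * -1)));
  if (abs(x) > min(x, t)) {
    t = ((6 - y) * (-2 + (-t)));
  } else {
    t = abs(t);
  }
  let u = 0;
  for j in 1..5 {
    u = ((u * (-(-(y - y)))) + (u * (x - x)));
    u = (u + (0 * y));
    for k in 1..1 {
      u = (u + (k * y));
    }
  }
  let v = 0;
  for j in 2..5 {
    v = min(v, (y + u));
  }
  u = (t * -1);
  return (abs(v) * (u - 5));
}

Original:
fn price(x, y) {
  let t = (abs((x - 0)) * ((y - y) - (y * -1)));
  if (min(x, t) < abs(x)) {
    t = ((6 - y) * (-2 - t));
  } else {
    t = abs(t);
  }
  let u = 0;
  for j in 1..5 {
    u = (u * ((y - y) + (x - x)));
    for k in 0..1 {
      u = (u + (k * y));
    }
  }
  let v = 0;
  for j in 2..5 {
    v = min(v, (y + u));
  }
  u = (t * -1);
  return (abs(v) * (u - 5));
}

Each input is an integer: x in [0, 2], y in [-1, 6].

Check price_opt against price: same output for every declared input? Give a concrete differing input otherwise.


Differences: comparison usage differs, loop structure differs, constant usage differs, statement counts differ, arithmetic usage differs — yet all 24 inputs agree.
verdict: equivalent


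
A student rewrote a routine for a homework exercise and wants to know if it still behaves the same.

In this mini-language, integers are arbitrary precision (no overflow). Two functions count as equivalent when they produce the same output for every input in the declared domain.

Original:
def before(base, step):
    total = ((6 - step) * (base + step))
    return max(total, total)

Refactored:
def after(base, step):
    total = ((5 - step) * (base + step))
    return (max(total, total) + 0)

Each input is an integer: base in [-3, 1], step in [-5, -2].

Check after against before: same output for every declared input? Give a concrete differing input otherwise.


The rewrite breaks on base=-3, step=-5, where the results are -88 and -80.
before: total := -88 | result -88
after: total := -80 | result -80
verdict: not equivalent; witness: base=-3, step=-5


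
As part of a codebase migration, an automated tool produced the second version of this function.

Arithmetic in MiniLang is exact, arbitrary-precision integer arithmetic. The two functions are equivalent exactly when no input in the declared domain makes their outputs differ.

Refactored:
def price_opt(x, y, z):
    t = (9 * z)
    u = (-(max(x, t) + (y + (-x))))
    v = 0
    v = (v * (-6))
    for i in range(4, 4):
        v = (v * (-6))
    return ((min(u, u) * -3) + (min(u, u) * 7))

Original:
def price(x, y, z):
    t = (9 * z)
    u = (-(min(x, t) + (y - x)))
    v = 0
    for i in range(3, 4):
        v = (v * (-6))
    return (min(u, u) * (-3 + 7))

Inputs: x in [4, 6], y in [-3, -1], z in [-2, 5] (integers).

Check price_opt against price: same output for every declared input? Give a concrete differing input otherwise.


These are not equivalent — on x=4, y=-3, z=-2 the outputs split (100 vs 12).
price: t becomes -18; next u becomes 25; next v becomes 0; next at i=3:; next v becomes 0; next final value 100
price_opt: t becomes -18; next u becomes 3; next v becomes 0; next v becomes 0; next i never enters its loop body; next final value 12
verdict: not equivalent; witness: x=4, y=-3, z=-2


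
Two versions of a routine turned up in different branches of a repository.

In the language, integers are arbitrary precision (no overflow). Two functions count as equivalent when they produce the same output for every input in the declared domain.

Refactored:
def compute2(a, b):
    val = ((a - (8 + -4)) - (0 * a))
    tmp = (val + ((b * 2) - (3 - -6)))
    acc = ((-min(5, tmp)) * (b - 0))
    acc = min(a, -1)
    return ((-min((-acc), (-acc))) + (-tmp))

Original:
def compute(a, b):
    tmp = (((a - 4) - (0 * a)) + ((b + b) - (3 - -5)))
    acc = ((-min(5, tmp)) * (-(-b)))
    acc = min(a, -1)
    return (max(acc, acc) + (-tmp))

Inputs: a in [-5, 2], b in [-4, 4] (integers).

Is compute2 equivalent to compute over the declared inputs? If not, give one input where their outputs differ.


Try a=-5, b=-4.
compute: tmp=-25, then acc=-100, then acc=-5, then returns 20
compute2: val=-9, then tmp=-26, then acc=-104, then acc=-5, then returns 21
20 and 21 differ, so these are not the same function on this domain.
verdict: not equivalent; witness: a=-5, b=-4


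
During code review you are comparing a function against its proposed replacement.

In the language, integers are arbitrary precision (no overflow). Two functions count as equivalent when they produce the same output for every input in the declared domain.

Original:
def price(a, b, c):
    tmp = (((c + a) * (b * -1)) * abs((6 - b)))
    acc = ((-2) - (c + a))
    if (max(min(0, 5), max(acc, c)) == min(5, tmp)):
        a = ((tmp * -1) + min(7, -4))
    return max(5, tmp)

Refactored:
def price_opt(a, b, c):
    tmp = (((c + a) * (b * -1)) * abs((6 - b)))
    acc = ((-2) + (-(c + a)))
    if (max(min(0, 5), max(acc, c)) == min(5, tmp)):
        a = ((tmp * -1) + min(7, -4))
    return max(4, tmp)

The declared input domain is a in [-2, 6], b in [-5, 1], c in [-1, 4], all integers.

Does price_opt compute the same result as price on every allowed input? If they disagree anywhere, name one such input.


There is a counterexample at a=-2, b=-5, c=-1: 5 on one side, 4 on the other.
price: tmp becomes -165; next acc becomes 1; next (max(min(0, 5), max(acc, c)) == min(5, tmp)) evaluates to false; next final value 5
price_opt: tmp becomes -165; next acc becomes 1; next (max(min(0, 5), max(acc, c)) == min(5, tmp)) evaluates to false; next final value 4
verdict: not equivalent; witness: a=-2, b=-5, c=-1


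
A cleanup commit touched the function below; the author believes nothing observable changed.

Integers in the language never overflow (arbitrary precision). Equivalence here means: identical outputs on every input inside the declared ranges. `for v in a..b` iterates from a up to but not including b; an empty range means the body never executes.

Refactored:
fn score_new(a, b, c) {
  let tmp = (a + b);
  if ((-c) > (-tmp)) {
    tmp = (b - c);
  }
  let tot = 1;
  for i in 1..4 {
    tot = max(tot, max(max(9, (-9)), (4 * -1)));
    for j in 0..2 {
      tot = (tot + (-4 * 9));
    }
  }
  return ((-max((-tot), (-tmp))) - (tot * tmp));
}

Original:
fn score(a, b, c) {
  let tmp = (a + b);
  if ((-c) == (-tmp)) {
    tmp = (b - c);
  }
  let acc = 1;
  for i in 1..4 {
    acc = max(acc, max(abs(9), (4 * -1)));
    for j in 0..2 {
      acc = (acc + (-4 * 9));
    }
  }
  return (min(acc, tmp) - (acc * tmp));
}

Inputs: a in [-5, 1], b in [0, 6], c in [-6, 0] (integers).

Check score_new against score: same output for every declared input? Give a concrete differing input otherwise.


Try a=-5, b=0, c=-6.
score: tmp := -5 | ((-c) == (-tmp)): false | acc := 1 | iter i=1: | acc := 9 | iter j=0: | acc := -27 | iter j=1: | acc := -63 | iter i=2: | acc := 9 | iter j=0: | acc := -27 | iter j=1: | acc := -63 | iter i=3: | acc := 9 | iter j=0: | acc := -27 | iter j=1: | acc := -63 | result -378
score_new: tmp := -5 | ((-c) > (-tmp)): true | tmp := 6 | tot := 1 | iter i=1: | tot := 9 | iter j=0: | tot := -27 | iter j=1: | tot := -63 | iter i=2: | tot := 9 | iter j=0: | tot := -27 | iter j=1: | tot := -63 | iter i=3: | tot := 9 | iter j=0: | tot := -27 | iter j=1: | tot := -63 | result 315
-378 != 315, so the rewrite changes behavior.
verdict: not equivalent; witness: a=-5, b=0, c=-6


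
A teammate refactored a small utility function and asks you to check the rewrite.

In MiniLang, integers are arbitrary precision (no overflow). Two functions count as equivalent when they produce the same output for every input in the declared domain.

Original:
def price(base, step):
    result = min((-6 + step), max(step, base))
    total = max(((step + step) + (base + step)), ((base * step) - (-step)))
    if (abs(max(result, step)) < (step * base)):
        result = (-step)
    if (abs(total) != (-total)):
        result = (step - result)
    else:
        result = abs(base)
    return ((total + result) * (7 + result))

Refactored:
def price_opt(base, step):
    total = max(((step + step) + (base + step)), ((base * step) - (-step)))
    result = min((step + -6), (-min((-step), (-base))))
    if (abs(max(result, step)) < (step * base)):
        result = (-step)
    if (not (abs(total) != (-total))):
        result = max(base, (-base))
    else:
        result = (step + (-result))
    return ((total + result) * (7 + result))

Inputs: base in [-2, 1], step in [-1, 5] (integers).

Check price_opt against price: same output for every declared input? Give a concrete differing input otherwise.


Behavior is preserved: although min/max/abs usage differs, plus arithmetic usage differs, plus boolean connective usage differs, the outputs never diverge.
One worked example (base=1, step=3) — price: result=-3, then total=10, then (abs(max(result, step)) < (step * base)) is false, then (abs(total) != (-total)) is true, then result=6, then returns 208; price_opt: total=10, then result=-3, then (abs(max(result, step)) < (step * base)) is false, then (not (abs(total) != (-total))) is false, then result=6, then returns 208; agreement on 208.
Across all 28 domain points the two functions coincide.
verdict: equivalent


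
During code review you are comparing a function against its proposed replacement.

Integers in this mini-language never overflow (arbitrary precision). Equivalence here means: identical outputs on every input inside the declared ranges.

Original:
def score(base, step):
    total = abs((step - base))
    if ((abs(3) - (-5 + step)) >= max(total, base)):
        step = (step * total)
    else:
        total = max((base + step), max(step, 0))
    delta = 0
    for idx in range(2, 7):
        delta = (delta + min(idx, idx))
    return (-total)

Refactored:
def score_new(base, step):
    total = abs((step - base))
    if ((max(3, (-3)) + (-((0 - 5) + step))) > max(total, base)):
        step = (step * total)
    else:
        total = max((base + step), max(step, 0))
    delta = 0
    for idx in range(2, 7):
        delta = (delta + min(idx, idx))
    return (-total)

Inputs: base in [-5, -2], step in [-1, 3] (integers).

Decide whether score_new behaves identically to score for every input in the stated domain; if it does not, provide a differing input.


There is a counterexample at base=-4, step=2: -6 on one side, -2 on the other.
score: total := 6 | ((abs(3) - (-5 + step)) >= max(total, base)): true | step := 12 | delta := 0 | iter idx=2: | delta := 2 | iter idx=3: | delta := 5 | iter idx=4: | delta := 9 | iter idx=5: | delta := 14 | iter idx=6: | delta := 20 | result -6
score_new: total := 6 | ((max(3, (-3)) + (-((0 - 5) + step))) > max(total, base)): false | total := 2 | delta := 0 | iter idx=2: | delta := 2 | iter idx=3: | delta := 5 | iter idx=4: | delta := 9 | iter idx=5: | delta := 14 | iter idx=6: | delta := 20 | result -2
verdict: not equivalent; witness: base=-4, step=2


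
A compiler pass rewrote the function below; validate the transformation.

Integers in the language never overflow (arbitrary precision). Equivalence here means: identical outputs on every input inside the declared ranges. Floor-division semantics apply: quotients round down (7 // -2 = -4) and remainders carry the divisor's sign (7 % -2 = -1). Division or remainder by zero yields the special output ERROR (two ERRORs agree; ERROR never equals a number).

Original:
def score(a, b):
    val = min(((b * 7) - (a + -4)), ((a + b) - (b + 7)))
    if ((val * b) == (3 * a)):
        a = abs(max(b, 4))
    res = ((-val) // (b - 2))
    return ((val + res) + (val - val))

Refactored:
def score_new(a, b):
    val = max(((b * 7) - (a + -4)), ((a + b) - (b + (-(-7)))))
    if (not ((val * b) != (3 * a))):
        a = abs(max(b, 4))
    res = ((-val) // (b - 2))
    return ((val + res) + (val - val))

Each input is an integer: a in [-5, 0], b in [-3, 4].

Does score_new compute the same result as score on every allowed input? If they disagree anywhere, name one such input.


Take a=-5, b=-2.
score: val := -12 | ((val * b) == (3 * a)): false | res := -3 | result -15
score_new: val := -5 | (not ((val * b) != (3 * a))): false | res := -2 | result -7
-15 and -7 differ, so these are not the same function on this domain.
verdict: not equivalent; witness: a=-5, b=-2


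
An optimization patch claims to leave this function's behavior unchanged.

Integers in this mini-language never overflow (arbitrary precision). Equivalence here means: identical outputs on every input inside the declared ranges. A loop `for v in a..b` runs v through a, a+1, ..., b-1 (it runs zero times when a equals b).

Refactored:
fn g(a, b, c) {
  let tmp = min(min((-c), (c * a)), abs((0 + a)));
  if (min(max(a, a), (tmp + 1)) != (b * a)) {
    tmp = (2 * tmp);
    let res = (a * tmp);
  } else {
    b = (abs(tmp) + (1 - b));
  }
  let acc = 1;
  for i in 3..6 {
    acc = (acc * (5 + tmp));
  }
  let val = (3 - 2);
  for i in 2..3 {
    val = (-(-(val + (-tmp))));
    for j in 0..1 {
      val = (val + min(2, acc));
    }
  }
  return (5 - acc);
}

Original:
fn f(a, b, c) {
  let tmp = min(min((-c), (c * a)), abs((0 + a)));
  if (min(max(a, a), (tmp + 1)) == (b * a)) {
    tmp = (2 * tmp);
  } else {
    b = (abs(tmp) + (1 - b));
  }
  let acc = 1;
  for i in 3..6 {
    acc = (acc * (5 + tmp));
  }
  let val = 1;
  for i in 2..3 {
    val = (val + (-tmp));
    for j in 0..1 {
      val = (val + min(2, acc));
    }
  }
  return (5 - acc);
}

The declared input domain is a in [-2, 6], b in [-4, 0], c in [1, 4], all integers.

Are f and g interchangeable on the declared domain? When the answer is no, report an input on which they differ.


There is a counterexample at a=-2, b=-4, c=1: -22 on one side, 4 on the other.
f: tmp := -2 | (min(max(a, a), (tmp + 1)) == (b * a)): false | b := 7 | acc := 1 | iter i=3: | acc := 3 | iter i=4: | acc := 9 | iter i=5: | acc := 27 | val := 1 | iter i=2: | val := 3 | iter j=0: | val := 5 | result -22
g: tmp := -2 | (min(max(a, a), (tmp + 1)) != (b * a)): true | tmp := -4 | res := 8 | acc := 1 | iter i=3: | acc := 1 | iter i=4: | acc := 1 | iter i=5: | acc := 1 | val := 1 | iter i=2: | val := 5 | iter j=0: | val := 6 | result 4
verdict: not equivalent; witness: a=-2, b=-4, c=1


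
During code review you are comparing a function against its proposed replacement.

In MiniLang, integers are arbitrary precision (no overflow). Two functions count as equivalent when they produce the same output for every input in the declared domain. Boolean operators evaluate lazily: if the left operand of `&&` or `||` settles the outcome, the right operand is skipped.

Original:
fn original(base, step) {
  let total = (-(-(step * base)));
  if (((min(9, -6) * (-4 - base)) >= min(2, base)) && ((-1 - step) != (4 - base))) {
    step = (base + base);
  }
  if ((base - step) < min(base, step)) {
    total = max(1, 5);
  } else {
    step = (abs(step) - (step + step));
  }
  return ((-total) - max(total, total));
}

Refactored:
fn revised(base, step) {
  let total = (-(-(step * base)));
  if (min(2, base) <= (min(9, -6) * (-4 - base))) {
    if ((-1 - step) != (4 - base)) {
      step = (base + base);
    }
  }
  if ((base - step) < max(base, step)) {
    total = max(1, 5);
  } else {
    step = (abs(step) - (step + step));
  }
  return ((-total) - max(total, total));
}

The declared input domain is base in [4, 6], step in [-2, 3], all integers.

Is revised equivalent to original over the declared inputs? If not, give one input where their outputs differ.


Input base=6, step=1: -12 from original versus -10 from revised.
verdict: not equivalent; witness: base=6, step=1


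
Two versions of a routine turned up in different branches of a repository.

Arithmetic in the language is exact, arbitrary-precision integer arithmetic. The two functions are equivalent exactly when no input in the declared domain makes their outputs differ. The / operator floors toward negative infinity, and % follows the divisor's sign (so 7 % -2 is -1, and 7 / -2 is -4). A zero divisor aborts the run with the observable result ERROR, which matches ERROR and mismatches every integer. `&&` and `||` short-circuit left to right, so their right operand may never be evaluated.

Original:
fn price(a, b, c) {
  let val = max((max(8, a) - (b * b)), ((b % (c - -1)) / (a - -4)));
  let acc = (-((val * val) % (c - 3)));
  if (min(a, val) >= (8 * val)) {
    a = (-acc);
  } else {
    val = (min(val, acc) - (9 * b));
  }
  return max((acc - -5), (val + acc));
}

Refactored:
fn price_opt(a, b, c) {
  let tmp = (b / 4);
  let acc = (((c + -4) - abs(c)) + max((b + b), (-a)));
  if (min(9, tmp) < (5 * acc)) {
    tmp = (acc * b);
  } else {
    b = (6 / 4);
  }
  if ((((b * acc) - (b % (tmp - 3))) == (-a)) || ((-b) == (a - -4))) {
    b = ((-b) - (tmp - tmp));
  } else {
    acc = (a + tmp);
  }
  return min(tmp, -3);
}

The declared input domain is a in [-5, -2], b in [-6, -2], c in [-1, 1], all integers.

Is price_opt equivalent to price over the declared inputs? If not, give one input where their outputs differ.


There is a counterexample at a=-5, b=-6, c=-1: ERROR on one side, -3 on the other.
price: a zero divisor aborts: ERROR
price_opt: tmp=-2, then acc=-1, then (min(9, tmp) < (5 * acc)) is false, then b=1, then ((((b * acc) - (b % (tmp - 3))) == (-a)) || ((-b) == (a - -4))) is true, then b=-1, then returns -3
verdict: not equivalent; witness: a=-5, b=-6, c=-1


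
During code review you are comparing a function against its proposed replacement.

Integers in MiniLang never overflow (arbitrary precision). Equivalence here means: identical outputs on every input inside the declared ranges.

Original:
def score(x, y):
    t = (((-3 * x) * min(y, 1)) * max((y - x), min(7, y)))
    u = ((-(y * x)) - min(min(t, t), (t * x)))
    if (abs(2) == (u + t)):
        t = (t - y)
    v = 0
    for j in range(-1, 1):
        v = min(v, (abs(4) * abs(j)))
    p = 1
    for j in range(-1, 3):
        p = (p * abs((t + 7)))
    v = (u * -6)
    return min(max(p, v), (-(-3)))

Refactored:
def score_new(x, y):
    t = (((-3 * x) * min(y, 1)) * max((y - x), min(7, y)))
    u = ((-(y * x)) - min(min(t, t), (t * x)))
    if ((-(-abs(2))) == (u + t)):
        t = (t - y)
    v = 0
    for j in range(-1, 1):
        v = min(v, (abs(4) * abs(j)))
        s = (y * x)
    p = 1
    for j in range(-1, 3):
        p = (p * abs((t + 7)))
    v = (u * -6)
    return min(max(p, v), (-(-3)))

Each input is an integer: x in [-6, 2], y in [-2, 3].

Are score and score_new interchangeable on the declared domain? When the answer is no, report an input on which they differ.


Although local variable names differ; also statement counts differ; also arithmetic usage differs, 54/54 inputs agree.
verdict: equivalent


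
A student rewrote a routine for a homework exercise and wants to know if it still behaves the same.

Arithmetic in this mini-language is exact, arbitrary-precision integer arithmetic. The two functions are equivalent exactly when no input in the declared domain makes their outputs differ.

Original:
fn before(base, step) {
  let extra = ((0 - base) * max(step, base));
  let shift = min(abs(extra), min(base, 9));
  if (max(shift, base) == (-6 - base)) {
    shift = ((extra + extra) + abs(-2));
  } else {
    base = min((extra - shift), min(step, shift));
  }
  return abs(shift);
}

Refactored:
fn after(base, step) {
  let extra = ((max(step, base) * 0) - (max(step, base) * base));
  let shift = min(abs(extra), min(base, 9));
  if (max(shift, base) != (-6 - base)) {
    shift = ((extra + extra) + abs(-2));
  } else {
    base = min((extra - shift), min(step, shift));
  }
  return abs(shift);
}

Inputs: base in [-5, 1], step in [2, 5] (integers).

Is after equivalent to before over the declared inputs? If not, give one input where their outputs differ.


There is a counterexample at base=-5, step=2: 5 on one side, 22 on the other.
before: extra=10, then shift=-5, then (max(shift, base) == (-6 - base)) is false, then base=-5, then returns 5
after: extra=10, then shift=-5, then (max(shift, base) != (-6 - base)) is true, then shift=22, then returns 22
verdict: not equivalent; witness: base=-5, step=2


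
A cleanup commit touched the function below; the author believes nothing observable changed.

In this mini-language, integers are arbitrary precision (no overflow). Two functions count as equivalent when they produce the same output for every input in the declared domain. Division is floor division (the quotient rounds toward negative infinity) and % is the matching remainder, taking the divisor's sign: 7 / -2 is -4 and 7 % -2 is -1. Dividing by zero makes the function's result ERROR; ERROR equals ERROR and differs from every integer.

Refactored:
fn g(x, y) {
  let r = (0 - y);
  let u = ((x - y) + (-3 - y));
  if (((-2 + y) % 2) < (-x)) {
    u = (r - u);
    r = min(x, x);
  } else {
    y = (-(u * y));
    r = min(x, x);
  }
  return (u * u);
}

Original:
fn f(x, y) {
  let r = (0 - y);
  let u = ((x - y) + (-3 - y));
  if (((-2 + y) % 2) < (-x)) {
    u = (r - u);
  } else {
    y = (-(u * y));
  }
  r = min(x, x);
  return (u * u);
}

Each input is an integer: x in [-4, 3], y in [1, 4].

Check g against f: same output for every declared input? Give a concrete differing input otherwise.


Differences: statement counts differ; also min/max/abs usage differs — yet all 32 inputs agree.
verdict: equivalent


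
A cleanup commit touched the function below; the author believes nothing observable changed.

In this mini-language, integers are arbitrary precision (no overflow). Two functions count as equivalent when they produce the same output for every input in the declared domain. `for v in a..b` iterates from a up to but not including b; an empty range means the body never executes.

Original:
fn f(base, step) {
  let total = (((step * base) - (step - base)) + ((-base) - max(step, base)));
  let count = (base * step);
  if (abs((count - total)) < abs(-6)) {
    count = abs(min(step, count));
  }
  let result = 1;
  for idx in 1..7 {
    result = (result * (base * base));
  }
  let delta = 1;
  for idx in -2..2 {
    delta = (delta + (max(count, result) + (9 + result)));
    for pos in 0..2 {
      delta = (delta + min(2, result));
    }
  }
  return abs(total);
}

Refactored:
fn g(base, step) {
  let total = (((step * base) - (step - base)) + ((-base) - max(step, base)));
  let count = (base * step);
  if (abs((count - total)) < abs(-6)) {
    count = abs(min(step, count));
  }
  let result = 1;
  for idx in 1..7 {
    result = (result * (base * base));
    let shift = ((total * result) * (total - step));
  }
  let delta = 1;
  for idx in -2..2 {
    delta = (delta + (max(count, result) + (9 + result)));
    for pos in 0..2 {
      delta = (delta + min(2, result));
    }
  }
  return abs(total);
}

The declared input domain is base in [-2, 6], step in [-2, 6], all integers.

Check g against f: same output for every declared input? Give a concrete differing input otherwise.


This is a faithful refactor — arithmetic usage differs, plus local variable names differ, plus statement counts differ, but the computed results match everywhere.
Spot check at base=-2, step=2 — f: total := -8 | count := -4 | (abs((count - total)) < abs(-6)): true | count := 4 | result := 1 | iter idx=1: | result := 4 | iter idx=2: | result := 16 | iter idx=3: | result := 64 | iter idx=4: | result := 256 | iter idx=5: | result := 1024 | iter idx=6: | result := 4096 | delta := 1 | iter idx=-2: | delta := 8202 | iter pos=0: | delta := 8204 | iter pos=1: | delta := 8206 | iter idx=-1: | delta := 16407 | iter pos=0: | delta := 16409 | iter pos=1: | delta := 16411 | iter idx=0: | delta := 24612 | iter pos=0: | delta := 24614 | iter pos=1: | delta := 24616 | iter idx=1: | delta := 32817 | iter pos=0: | delta := 32819 | iter pos=1: | delta := 32821 | result 8. g: total := -8 | count := -4 | (abs((count - total)) < abs(-6)): true | count := 4 | result := 1 | iter idx=1: | result := 4 | shift := 320 | iter idx=2: | result := 16 | shift := 1280 | iter idx=3: | result := 64 | shift := 5120 | iter idx=4: | result := 256 | shift := 20480 | iter idx=5: | result := 1024 | shift := 81920 | iter idx=6: | result := 4096 | shift := 327680 | delta := 1 | iter idx=-2: | delta := 8202 | iter pos=0: | delta := 8204 | iter pos=1: | delta := 8206 | iter idx=-1: | delta := 16407 | iter pos=0: | delta := 16409 | iter pos=1: | delta := 16411 | iter idx=0: | delta := 24612 | iter pos=0: | delta := 24614 | iter pos=1: | delta := 24616 | iter idx=1: | delta := 32817 | iter pos=0: | delta := 32819 | iter pos=1: | delta := 32821 | result 8. Both give 8.
Across all 81 domain points the two functions coincide.
verdict: equivalent


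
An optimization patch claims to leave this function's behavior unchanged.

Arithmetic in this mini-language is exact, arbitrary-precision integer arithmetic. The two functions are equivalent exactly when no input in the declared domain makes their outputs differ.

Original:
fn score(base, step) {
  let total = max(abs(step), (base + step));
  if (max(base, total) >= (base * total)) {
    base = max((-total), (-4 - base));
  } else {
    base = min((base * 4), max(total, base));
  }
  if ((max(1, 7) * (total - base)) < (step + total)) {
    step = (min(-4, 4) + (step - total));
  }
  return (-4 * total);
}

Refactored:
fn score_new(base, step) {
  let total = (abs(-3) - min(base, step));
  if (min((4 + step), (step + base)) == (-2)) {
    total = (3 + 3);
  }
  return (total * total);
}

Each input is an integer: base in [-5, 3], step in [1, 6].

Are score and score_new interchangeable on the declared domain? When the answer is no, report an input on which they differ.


Run the pair on base=-5, step=1.
score: total := 1 | (max(base, total) >= (base * total)): true | base := 1 | ((max(1, 7) * (total - base)) < (step + total)): true | step := -4 | result -4
score_new: total := 8 | (min((4 + step), (step + base)) == (-2)): false | result 64
-4 != 64, so the rewrite changes behavior.
verdict: not equivalent; witness: base=-5, step=1


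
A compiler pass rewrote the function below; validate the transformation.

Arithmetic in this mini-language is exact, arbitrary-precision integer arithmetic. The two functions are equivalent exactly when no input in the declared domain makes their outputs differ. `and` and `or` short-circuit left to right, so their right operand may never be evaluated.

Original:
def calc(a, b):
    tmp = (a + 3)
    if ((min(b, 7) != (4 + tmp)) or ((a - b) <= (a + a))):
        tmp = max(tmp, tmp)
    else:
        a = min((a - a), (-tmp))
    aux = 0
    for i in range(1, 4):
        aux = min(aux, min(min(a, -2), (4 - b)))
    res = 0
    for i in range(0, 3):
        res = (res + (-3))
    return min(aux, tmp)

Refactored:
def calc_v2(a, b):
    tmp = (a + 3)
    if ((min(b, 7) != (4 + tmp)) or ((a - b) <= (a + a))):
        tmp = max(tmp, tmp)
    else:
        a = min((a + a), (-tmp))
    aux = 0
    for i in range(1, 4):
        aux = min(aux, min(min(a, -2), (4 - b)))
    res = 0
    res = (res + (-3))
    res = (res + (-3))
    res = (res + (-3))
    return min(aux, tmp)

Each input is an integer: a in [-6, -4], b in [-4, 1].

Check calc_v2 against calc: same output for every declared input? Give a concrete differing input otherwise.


Evaluate both at a=-6, b=1.
calc: tmp := -3 | ((min(b, 7) != (4 + tmp)) or ((a - b) <= (a + a))): false | a := 0 | aux := 0 | iter i=1: | aux := -2 | iter i=2: | aux := -2 | iter i=3: | aux := -2 | res := 0 | iter i=0: | res := -3 | iter i=1: | res := -6 | iter i=2: | res := -9 | result -3
calc_v2: tmp := -3 | ((min(b, 7) != (4 + tmp)) or ((a - b) <= (a + a))): false | a := -12 | aux := 0 | iter i=1: | aux := -12 | iter i=2: | aux := -12 | iter i=3: | aux := -12 | res := 0 | res := -3 | res := -6 | res := -9 | result -12
-3 != -12, so the rewrite changes behavior.
verdict: not equivalent; witness: a=-6, b=1


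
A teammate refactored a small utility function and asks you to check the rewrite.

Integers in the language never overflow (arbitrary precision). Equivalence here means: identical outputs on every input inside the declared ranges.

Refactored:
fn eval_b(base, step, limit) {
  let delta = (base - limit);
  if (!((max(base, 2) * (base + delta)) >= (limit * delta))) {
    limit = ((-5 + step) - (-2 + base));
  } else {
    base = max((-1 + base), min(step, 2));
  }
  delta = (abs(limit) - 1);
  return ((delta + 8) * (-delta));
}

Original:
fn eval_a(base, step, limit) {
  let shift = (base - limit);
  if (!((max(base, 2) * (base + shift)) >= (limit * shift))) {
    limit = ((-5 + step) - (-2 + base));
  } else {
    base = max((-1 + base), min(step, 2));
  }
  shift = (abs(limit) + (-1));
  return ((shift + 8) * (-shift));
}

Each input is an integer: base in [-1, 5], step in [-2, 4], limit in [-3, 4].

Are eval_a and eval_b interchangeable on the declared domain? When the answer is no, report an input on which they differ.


The two versions differ — the changes include arithmetic usage differs; also local variable names differ.
Tracing base=4, step=3, limit=4: eval_a: shift = 0; (!((max(base, 2) * (base + shift)) >= (limit * shift))) -> false; base = 3; shift = 3; return -33 | eval_b: delta = 0; (!((max(base, 2) * (base + delta)) >= (limit * delta))) -> false; base = 3; delta = 3; return -33 — matching result -33.
Every one of the 392 inputs gives matching results.
verdict: equivalent


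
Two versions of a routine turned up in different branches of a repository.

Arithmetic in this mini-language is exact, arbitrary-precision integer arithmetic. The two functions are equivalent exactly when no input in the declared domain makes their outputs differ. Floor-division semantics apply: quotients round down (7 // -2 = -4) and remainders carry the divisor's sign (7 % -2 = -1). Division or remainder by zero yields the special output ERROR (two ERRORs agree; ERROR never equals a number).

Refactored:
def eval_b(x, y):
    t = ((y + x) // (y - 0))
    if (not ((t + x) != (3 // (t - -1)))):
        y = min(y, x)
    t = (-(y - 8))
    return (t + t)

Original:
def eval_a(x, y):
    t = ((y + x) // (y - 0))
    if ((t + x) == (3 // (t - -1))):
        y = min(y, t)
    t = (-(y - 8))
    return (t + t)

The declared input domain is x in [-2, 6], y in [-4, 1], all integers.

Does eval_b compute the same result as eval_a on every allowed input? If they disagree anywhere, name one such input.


Take x=0, y=1.
eval_a: t = 1; ((t + x) == (3 // (t - -1))) -> true; y = 1; t = 7; return 14
eval_b: t = 1; (not ((t + x) != (3 // (t - -1)))) -> true; y = 0; t = 8; return 16
14 vs 16 — the two versions disagree here.
verdict: not equivalent; witness: x=0, y=1


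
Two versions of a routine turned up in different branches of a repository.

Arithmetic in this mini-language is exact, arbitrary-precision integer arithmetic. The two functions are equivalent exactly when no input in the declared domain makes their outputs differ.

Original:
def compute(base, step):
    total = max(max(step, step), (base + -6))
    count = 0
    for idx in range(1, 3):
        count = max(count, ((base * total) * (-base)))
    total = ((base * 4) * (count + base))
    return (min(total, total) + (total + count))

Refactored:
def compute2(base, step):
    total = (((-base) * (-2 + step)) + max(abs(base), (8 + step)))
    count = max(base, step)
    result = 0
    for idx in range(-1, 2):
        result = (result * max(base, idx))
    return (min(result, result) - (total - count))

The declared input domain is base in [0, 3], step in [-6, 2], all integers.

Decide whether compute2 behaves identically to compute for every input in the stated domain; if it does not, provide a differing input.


Consider the input base=0, step=-6.
compute: total=-6, then count=0, then (idx=1), then count=0, then (idx=2), then count=0, then total=0, then returns 0
compute2: total=2, then count=0, then result=0, then (idx=-1), then result=0, then (idx=0), then result=0, then (idx=1), then result=0, then returns -2
0 and -2 differ, so these are not the same function on this domain.
verdict: not equivalent; witness: base=0, step=-6


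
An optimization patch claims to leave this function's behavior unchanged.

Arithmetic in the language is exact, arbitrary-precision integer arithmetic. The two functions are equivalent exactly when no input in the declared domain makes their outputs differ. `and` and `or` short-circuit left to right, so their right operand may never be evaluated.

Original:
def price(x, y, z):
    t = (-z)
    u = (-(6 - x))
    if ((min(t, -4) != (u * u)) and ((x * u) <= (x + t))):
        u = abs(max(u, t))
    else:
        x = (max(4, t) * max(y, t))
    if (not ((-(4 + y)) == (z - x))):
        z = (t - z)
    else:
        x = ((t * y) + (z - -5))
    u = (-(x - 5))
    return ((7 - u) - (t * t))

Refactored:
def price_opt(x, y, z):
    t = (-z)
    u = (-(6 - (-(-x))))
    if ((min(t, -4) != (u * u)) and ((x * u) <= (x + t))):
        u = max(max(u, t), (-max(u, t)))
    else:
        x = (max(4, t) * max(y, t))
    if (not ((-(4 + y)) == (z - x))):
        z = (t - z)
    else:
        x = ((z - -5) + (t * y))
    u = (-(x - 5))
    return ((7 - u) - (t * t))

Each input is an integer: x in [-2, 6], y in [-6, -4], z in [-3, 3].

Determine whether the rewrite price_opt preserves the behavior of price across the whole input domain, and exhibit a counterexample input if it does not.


Behavior is preserved: although min/max/abs usage differs, the outputs never diverge.
Tracing x=3, y=-5, z=3: price: t=-3, then u=-3, then ((min(t, -4) != (u * u)) and ((x * u) <= (x + t))) is true, then u=3, then (not ((-(4 + y)) == (z - x))) is true, then z=-6, then u=2, then returns -4 | price_opt: t=-3, then u=-3, then ((min(t, -4) != (u * u)) and ((x * u) <= (x + t))) is true, then u=3, then (not ((-(4 + y)) == (z - x))) is true, then z=-6, then u=2, then returns -4 — matching result -4.
Sweeping the whole domain (189 inputs) finds no disagreement.
verdict: equivalent
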